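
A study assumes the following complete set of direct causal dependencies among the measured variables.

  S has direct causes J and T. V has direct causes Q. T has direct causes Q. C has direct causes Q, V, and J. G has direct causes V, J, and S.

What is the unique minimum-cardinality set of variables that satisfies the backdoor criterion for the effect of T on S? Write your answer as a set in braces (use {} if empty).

Variables eligible for adjustment (non-descendants of T, excluding T and S): {C, J, Q, V}.
Backdoor paths from T to S:
  P1: T <- Q -> V -> C <- J -> S
  P2: T <- Q -> V -> C <- J -> G <- S
  P3: T <- Q -> V -> G <- J -> S
  P4: T <- Q -> V -> G <- S
  P5: T <- Q -> C <- J -> S
  P6: T <- Q -> C <- J -> G <- S
  P7: T <- Q -> C <- V -> G <- J -> S
  P8: T <- Q -> C <- V -> G <- S
Each backdoor path contains an unconditioned collider, so every path is already blocked with the empty conditioning set:
  P1: blocked at collider C (neither it nor any descendant is in the conditioning set).
  P2: blocked at collider C (neither it nor any descendant is in the conditioning set).
  P3: blocked at collider G (neither it nor any descendant is in the conditioning set).
  P4: blocked at collider G (neither it nor any descendant is in the conditioning set).
  P5: blocked at collider C (neither it nor any descendant is in the conditioning set).
  P6: blocked at collider C (neither it nor any descendant is in the conditioning set).
  P7: blocked at collider C (neither it nor any descendant is in the conditioning set).
  P8: blocked at collider C (neither it nor any descendant is in the conditioning set).
The empty set is therefore the unique smallest valid set.

{}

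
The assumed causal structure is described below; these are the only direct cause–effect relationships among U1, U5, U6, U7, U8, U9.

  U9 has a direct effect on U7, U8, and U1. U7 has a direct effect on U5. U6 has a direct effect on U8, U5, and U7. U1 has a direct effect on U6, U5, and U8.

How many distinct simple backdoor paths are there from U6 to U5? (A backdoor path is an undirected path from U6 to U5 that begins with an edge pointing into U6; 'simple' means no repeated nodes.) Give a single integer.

3

A backdoor path from U6 to U5 is any simple undirected path whose first edge points into U6 (i.e. leaves U6 via a parent).
Parents of U6: {U1}.
Enumerating:
  P1: U6 <- U1 <- U9 -> U7 -> U5
  P2: U6 <- U1 -> U8 <- U9 -> U7 -> U5
  P3: U6 <- U1 -> U5
That exhausts the simple backdoor paths. Count: 3.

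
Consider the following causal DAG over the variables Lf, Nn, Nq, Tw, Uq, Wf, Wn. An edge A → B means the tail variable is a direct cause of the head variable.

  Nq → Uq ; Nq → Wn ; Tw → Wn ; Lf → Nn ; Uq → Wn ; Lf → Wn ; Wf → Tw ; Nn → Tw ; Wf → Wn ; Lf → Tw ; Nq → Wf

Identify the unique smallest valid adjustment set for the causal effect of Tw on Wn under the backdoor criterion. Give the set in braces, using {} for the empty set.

Variables eligible for adjustment (non-descendants of Tw, excluding Tw and Wn): {Lf, Nn, Nq, Uq, Wf}.
Backdoor paths from Tw to Wn:
  P1: Tw <- Lf -> Wn
  P2: Tw <- Nn <- Lf -> Wn
  P3: Tw <- Wf <- Nq -> Uq -> Wn
  P4: Tw <- Wf <- Nq -> Wn
  P5: Tw <- Wf -> Wn
The empty set is not sufficient: P1 (Tw <- Lf -> Wn) has no collider blocking it and no conditioned non-collider, so it is open.
Try {Lf, Wf}:
  P1: blocked at fork node Lf ∈ conditioning set.
  P2: blocked at fork node Lf ∈ conditioning set.
  P3: blocked at chain node Wf ∈ conditioning set.
  P4: blocked at chain node Wf ∈ conditioning set.
  P5: blocked at fork node Wf ∈ conditioning set.
{Lf, Wf} contains no descendant of Tw and blocks every backdoor path.
Every element of {Lf, Wf} is needed (dropping Lf leaves P1 open; dropping Wf leaves P3 open), so no proper subset is valid.
Among all size-2 subsets of the eligible variables, only {Lf, Wf} blocks every backdoor path, so it is the unique smallest valid adjustment set.

{Lf, Wf}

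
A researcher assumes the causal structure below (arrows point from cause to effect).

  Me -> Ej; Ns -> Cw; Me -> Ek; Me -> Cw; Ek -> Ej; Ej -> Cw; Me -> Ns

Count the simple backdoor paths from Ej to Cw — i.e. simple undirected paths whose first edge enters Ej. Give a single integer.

4

A backdoor path from Ej to Cw is any simple undirected path whose first edge points into Ej (i.e. leaves Ej via a parent).
Parents of Ej: {Ek, Me}.
Enumerating:
  P1: Ej <- Me -> Ns -> Cw
  P2: Ej <- Me -> Cw
  P3: Ej <- Ek <- Me -> Ns -> Cw
  P4: Ej <- Ek <- Me -> Cw
That exhausts the simple backdoor paths. Count: 4.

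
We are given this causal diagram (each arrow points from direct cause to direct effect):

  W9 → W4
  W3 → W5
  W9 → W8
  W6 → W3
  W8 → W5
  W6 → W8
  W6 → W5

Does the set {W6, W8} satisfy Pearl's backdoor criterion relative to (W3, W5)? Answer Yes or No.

Yes

Backdoor paths from W3 to W5 (paths whose first edge points into W3):
  P1: W3 <- W6 -> W8 -> W5
  P2: W3 <- W6 -> W5
Condition 1 (no descendant of W3 in the set): holds — descendants of W3 are {W5}; none are in {W6, W8}.
Condition 2 (every backdoor path blocked by {W6, W8}):
  P1: blocked at fork node W6 ∈ conditioning set.
  P2: blocked at fork node W6 ∈ conditioning set.
{W6, W8} satisfies the backdoor criterion.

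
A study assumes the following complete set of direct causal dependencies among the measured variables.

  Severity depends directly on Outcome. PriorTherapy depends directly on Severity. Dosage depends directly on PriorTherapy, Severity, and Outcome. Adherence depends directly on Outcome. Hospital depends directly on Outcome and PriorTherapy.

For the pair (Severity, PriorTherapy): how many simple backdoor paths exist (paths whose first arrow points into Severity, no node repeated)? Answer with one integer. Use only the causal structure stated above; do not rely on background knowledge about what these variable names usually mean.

2

A backdoor path from Severity to PriorTherapy is any simple undirected path whose first edge points into Severity (i.e. leaves Severity via a parent).
Parents of Severity: {Outcome}.
Enumerating:
  P1: Severity <- Outcome -> Hospital <- PriorTherapy
  P2: Severity <- Outcome -> Dosage <- PriorTherapy
That exhausts the simple backdoor paths. Count: 2.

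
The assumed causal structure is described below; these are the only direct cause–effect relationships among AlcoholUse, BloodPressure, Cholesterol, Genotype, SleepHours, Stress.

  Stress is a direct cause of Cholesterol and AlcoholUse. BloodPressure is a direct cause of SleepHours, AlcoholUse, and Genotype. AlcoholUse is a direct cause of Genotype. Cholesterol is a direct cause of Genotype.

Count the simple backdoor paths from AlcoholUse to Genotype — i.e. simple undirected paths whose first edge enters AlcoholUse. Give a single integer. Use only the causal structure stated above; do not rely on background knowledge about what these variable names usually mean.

2

A backdoor path from AlcoholUse to Genotype is any simple undirected path whose first edge points into AlcoholUse (i.e. leaves AlcoholUse via a parent).
Parents of AlcoholUse: {BloodPressure, Stress}.
Enumerating:
  P1: AlcoholUse <- Stress -> Cholesterol -> Genotype
  P2: AlcoholUse <- BloodPressure -> Genotype
That exhausts the simple backdoor paths. Count: 2.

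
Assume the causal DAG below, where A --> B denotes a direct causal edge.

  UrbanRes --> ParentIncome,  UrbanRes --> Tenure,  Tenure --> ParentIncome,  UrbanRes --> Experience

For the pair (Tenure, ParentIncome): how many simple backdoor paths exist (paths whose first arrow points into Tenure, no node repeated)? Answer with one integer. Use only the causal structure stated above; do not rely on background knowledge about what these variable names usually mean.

1

A backdoor path from Tenure to ParentIncome is any simple undirected path whose first edge points into Tenure (i.e. leaves Tenure via a parent).
Parents of Tenure: {UrbanRes}.
Enumerating:
  P1: Tenure <- UrbanRes -> ParentIncome
That exhausts the simple backdoor paths. Count: 1.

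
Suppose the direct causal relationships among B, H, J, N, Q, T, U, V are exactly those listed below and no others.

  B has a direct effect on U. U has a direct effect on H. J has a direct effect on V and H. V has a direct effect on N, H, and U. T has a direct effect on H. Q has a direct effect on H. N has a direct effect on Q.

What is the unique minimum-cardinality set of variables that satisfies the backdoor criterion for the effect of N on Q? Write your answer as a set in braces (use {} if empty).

{}

Variables eligible for adjustment (non-descendants of N, excluding N and Q): {B, J, T, U, V}.
Backdoor paths from N to Q:
  P1: N <- V <- J -> H <- Q
  P2: N <- V -> U -> H <- Q
  P3: N <- V -> H <- Q
Each backdoor path contains an unconditioned collider, so every path is already blocked with the empty conditioning set:
  P1: blocked at collider H (neither it nor any descendant is in the conditioning set).
  P2: blocked at collider H (neither it nor any descendant is in the conditioning set).
  P3: blocked at collider H (neither it nor any descendant is in the conditioning set).
The empty set is therefore the unique smallest valid set.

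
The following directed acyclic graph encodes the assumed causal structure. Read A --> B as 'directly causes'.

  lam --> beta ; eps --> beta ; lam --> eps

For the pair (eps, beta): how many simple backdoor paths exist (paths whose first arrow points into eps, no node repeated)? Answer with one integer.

1

A backdoor path from eps to beta is any simple undirected path whose first edge points into eps (i.e. leaves eps via a parent).
Parents of eps: {lam}.
Enumerating:
  P1: eps <- lam -> beta
That exhausts the simple backdoor paths. Count: 1.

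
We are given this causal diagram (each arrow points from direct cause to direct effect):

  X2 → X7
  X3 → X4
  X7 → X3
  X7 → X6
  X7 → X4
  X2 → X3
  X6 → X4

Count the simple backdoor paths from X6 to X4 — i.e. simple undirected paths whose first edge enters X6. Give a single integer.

A backdoor path from X6 to X4 is any simple undirected path whose first edge points into X6 (i.e. leaves X6 via a parent).
Parents of X6: {X7}.
Enumerating:
  P1: X6 <- X7 <- X2 -> X3 -> X4
  P2: X6 <- X7 -> X3 -> X4
  P3: X6 <- X7 -> X4
That exhausts the simple backdoor paths. Count: 3.

3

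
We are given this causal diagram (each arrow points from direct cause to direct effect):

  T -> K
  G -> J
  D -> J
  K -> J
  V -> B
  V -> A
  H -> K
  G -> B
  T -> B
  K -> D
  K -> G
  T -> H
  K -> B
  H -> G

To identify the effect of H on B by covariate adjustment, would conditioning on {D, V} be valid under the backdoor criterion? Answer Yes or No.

Backdoor paths from H to B (paths whose first edge points into H):
  P1: H <- T -> K -> G -> B
  P2: H <- T -> K -> B
  P3: H <- T -> K -> D -> J <- G -> B
  P4: H <- T -> K -> J <- G -> B
  P5: H <- T -> B
Condition 1 (no descendant of H in the set): FAILS — D is a descendant of H.
Condition 2 (every backdoor path blocked by {D, V}):
  P1: open — no interior node is in the conditioning set.
  P2: open — no interior node is in the conditioning set.
  P3: blocked at chain node D ∈ conditioning set.
  P4: blocked at collider J (neither it nor any descendant is in the conditioning set).
  P5: open — no interior node is in the conditioning set.
{D, V} does not satisfy the backdoor criterion.

No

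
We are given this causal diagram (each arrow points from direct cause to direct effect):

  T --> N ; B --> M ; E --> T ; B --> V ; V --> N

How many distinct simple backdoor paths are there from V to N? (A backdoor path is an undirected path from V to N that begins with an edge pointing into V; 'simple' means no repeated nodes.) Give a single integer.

A backdoor path from V to N is any simple undirected path whose first edge points into V (i.e. leaves V via a parent).
Parents of V: {B}.
No simple path from any parent of V reaches N without revisiting V, so there are no backdoor paths.

0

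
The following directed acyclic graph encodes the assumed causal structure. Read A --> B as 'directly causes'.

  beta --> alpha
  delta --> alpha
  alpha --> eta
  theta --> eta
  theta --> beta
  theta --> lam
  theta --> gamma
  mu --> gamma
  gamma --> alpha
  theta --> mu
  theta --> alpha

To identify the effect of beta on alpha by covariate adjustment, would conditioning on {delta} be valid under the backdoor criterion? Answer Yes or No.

No

Backdoor paths from beta to alpha (paths whose first edge points into beta):
  P1: beta <- theta -> mu -> gamma -> alpha
  P2: beta <- theta -> gamma -> alpha
  P3: beta <- theta -> alpha
  P4: beta <- theta -> eta <- alpha
Condition 1 (no descendant of beta in the set): holds — descendants of beta are {alpha, eta}; none are in {delta}.
Condition 2 (every backdoor path blocked by {delta}):
  P1: open — no interior node is in the conditioning set.
  P2: open — no interior node is in the conditioning set.
  P3: open — no interior node is in the conditioning set.
  P4: blocked at collider eta (neither it nor any descendant is in the conditioning set).
{delta} does not satisfy the backdoor criterion.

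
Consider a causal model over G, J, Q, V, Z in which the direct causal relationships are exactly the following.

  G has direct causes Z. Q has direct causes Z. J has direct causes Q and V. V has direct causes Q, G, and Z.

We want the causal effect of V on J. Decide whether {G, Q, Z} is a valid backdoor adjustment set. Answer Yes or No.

Backdoor paths from V to J (paths whose first edge points into V):
  P1: V <- Z -> Q -> J
  P2: V <- G <- Z -> Q -> J
  P3: V <- Q -> J
Condition 1 (no descendant of V in the set): holds — descendants of V are {J}; none are in {G, Q, Z}.
Condition 2 (every backdoor path blocked by {G, Q, Z}):
  P1: blocked at fork node Z ∈ conditioning set.
  P2: blocked at chain node G ∈ conditioning set.
  P3: blocked at fork node Q ∈ conditioning set.
{G, Q, Z} satisfies the backdoor criterion.

Yes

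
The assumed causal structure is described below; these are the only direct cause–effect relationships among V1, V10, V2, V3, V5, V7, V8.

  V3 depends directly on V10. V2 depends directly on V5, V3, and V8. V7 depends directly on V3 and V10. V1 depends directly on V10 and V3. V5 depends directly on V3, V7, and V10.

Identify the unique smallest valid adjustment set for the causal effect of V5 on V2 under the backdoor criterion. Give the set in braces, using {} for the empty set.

Variables eligible for adjustment (non-descendants of V5, excluding V5 and V2): {V1, V10, V3, V7, V8}.
Backdoor paths from V5 to V2:
  P1: V5 <- V10 -> V3 -> V2
  P2: V5 <- V10 -> V7 <- V3 -> V2
  P3: V5 <- V10 -> V1 <- V3 -> V2
  P4: V5 <- V3 -> V2
  P5: V5 <- V7 <- V10 -> V3 -> V2
  P6: V5 <- V7 <- V10 -> V1 <- V3 -> V2
  P7: V5 <- V7 <- V3 -> V2
The empty set is not sufficient: P1 (V5 <- V10 -> V3 -> V2) has no collider blocking it and no conditioned non-collider, so it is open.
Try {V3}:
  P1: blocked at chain node V3 ∈ conditioning set.
  P2: blocked at collider V7 (neither it nor any descendant is in the conditioning set).
  P3: blocked at collider V1 (neither it nor any descendant is in the conditioning set).
  P4: blocked at fork node V3 ∈ conditioning set.
  P5: blocked at chain node V3 ∈ conditioning set.
  P6: blocked at collider V1 (neither it nor any descendant is in the conditioning set).
  P7: blocked at fork node V3 ∈ conditioning set.
{V3} contains no descendant of V5 and blocks every backdoor path.
No other singleton works — e.g. {V10} leaves P4 open — so {V3} is the unique smallest valid adjustment set.

{V3}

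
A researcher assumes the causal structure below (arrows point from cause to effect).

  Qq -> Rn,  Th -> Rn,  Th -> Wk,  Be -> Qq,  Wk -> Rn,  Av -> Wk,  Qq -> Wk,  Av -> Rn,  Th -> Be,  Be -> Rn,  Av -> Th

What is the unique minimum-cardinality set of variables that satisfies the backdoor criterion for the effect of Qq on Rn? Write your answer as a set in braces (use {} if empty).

{Be}

Variables eligible for adjustment (non-descendants of Qq, excluding Qq and Rn): {Av, Be, Th}.
Backdoor paths from Qq to Rn:
  P1: Qq <- Be <- Th <- Av -> Wk -> Rn
  P2: Qq <- Be <- Th <- Av -> Rn
  P3: Qq <- Be <- Th -> Wk <- Av -> Rn
  P4: Qq <- Be <- Th -> Wk -> Rn
  P5: Qq <- Be <- Th -> Rn
  P6: Qq <- Be -> Rn
The empty set is not sufficient: P1 (Qq <- Be <- Th <- Av -> Wk -> Rn) has no collider blocking it and no conditioned non-collider, so it is open.
Try {Be}:
  P1: blocked at chain node Be ∈ conditioning set.
  P2: blocked at chain node Be ∈ conditioning set.
  P3: blocked at chain node Be ∈ conditioning set.
  P4: blocked at chain node Be ∈ conditioning set.
  P5: blocked at chain node Be ∈ conditioning set.
  P6: blocked at fork node Be ∈ conditioning set.
{Be} contains no descendant of Qq and blocks every backdoor path.
No other singleton works — e.g. {Av} leaves P4 open — so {Be} is the unique smallest valid adjustment set.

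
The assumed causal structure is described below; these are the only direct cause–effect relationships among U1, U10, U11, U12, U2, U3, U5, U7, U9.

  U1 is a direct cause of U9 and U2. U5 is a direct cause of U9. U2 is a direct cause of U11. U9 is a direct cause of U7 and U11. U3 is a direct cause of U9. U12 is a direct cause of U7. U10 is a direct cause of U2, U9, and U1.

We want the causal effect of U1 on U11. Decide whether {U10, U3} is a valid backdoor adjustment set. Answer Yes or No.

Backdoor paths from U1 to U11 (paths whose first edge points into U1):
  P1: U1 <- U10 -> U9 -> U11
  P2: U1 <- U10 -> U2 -> U11
Condition 1 (no descendant of U1 in the set): holds — descendants of U1 are {U11, U2, U7, U9}; none are in {U10, U3}.
Condition 2 (every backdoor path blocked by {U10, U3}):
  P1: blocked at fork node U10 ∈ conditioning set.
  P2: blocked at fork node U10 ∈ conditioning set.
{U10, U3} satisfies the backdoor criterion.

Yes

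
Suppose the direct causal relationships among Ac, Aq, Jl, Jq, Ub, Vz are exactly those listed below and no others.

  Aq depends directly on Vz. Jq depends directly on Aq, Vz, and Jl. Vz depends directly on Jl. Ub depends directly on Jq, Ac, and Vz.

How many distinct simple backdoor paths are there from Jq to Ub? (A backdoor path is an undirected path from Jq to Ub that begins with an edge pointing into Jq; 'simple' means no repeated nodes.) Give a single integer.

3

A backdoor path from Jq to Ub is any simple undirected path whose first edge points into Jq (i.e. leaves Jq via a parent).
Parents of Jq: {Aq, Jl, Vz}.
Enumerating:
  P1: Jq <- Jl -> Vz -> Ub
  P2: Jq <- Vz -> Ub
  P3: Jq <- Aq <- Vz -> Ub
That exhausts the simple backdoor paths. Count: 3.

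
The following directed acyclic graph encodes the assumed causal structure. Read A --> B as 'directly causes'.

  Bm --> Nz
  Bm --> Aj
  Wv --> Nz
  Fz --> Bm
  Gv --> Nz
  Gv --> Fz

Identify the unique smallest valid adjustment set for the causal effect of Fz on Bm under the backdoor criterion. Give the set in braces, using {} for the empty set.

Variables eligible for adjustment (non-descendants of Fz, excluding Fz and Bm): {Gv, Wv}.
Backdoor paths from Fz to Bm:
  P1: Fz <- Gv -> Nz <- Bm
Each backdoor path contains an unconditioned collider, so every path is already blocked with the empty conditioning set:
  P1: blocked at collider Nz (neither it nor any descendant is in the conditioning set).
The empty set is therefore the unique smallest valid set.

{}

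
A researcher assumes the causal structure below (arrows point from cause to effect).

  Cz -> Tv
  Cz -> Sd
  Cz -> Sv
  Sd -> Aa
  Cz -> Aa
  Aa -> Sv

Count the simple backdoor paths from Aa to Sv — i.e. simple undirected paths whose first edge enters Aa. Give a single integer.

A backdoor path from Aa to Sv is any simple undirected path whose first edge points into Aa (i.e. leaves Aa via a parent).
Parents of Aa: {Cz, Sd}.
Enumerating:
  P1: Aa <- Cz -> Sv
  P2: Aa <- Sd <- Cz -> Sv
That exhausts the simple backdoor paths. Count: 2.

2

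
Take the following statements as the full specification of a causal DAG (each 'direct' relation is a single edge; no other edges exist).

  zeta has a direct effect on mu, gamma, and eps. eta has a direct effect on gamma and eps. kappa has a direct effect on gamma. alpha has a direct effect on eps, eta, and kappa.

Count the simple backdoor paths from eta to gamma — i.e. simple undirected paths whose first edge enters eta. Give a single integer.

A backdoor path from eta to gamma is any simple undirected path whose first edge points into eta (i.e. leaves eta via a parent).
Parents of eta: {alpha}.
Enumerating:
  P1: eta <- alpha -> eps <- zeta -> gamma
  P2: eta <- alpha -> kappa -> gamma
That exhausts the simple backdoor paths. Count: 2.

2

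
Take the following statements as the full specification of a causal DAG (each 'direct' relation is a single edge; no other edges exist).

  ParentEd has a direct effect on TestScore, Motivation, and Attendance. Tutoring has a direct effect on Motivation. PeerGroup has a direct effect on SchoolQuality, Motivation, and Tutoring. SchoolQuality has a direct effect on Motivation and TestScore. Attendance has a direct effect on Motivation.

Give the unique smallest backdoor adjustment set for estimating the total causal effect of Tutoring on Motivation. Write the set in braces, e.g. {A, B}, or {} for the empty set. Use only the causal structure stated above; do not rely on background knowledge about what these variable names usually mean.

{PeerGroup}

Variables eligible for adjustment (non-descendants of Tutoring, excluding Tutoring and Motivation): {Attendance, ParentEd, PeerGroup, SchoolQuality, TestScore}.
Backdoor paths from Tutoring to Motivation:
  P1: Tutoring <- PeerGroup -> SchoolQuality -> TestScore <- ParentEd -> Attendance -> Motivation
  P2: Tutoring <- PeerGroup -> SchoolQuality -> TestScore <- ParentEd -> Motivation
  P3: Tutoring <- PeerGroup -> SchoolQuality -> Motivation
  P4: Tutoring <- PeerGroup -> Motivation
The empty set is not sufficient: P3 (Tutoring <- PeerGroup -> SchoolQuality -> Motivation) has no collider blocking it and no conditioned non-collider, so it is open.
Try {PeerGroup}:
  P1: blocked at fork node PeerGroup ∈ conditioning set.
  P2: blocked at fork node PeerGroup ∈ conditioning set.
  P3: blocked at fork node PeerGroup ∈ conditioning set.
  P4: blocked at fork node PeerGroup ∈ conditioning set.
{PeerGroup} contains no descendant of Tutoring and blocks every backdoor path.
No other singleton works — e.g. {ParentEd} leaves P3 open — so {PeerGroup} is the unique smallest valid adjustment set.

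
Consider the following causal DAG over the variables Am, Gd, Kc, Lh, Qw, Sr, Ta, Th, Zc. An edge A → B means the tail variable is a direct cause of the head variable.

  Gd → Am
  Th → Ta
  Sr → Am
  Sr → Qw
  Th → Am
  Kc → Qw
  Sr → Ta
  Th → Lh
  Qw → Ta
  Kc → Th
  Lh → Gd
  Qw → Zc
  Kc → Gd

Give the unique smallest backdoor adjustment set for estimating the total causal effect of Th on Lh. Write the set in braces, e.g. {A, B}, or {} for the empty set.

{}

Variables eligible for adjustment (non-descendants of Th, excluding Th and Lh): {Kc, Qw, Sr, Zc}.
Backdoor paths from Th to Lh:
  P1: Th <- Kc -> Qw <- Sr -> Am <- Gd <- Lh
  P2: Th <- Kc -> Qw -> Ta <- Sr -> Am <- Gd <- Lh
  P3: Th <- Kc -> Gd <- Lh
Each backdoor path contains an unconditioned collider, so every path is already blocked with the empty conditioning set:
  P1: blocked at collider Qw (neither it nor any descendant is in the conditioning set).
  P2: blocked at collider Ta (neither it nor any descendant is in the conditioning set).
  P3: blocked at collider Gd (neither it nor any descendant is in the conditioning set).
The empty set is therefore the unique smallest valid set.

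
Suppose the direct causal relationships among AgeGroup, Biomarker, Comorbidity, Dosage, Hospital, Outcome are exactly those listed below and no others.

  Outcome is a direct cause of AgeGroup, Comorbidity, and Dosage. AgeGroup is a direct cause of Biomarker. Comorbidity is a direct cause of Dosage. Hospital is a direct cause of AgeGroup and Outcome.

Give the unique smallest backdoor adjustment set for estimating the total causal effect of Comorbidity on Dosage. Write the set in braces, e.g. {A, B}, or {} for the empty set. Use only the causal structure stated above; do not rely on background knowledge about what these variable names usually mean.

{Outcome}

Variables eligible for adjustment (non-descendants of Comorbidity, excluding Comorbidity and Dosage): {AgeGroup, Biomarker, Hospital, Outcome}.
Backdoor paths from Comorbidity to Dosage:
  P1: Comorbidity <- Outcome -> Dosage
The empty set is not sufficient: P1 (Comorbidity <- Outcome -> Dosage) has no collider blocking it and no conditioned non-collider, so it is open.
Try {Outcome}:
  P1: blocked at fork node Outcome ∈ conditioning set.
{Outcome} contains no descendant of Comorbidity and blocks every backdoor path.
No other singleton works — e.g. {Hospital} leaves P1 open — so {Outcome} is the unique smallest valid adjustment set.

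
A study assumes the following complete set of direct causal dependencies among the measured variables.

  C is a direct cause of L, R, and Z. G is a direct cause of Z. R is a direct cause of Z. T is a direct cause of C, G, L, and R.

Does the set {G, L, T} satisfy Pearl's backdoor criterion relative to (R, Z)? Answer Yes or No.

Backdoor paths from R to Z (paths whose first edge points into R):
  P1: R <- T -> C -> Z
  P2: R <- T -> L <- C -> Z
  P3: R <- T -> G -> Z
  P4: R <- C <- T -> G -> Z
  P5: R <- C -> L <- T -> G -> Z
  P6: R <- C -> Z
Condition 1 (no descendant of R in the set): holds — descendants of R are {Z}; none are in {G, L, T}.
Condition 2 (every backdoor path blocked by {G, L, T}):
  P1: blocked at fork node T ∈ conditioning set.
  P2: blocked at fork node T ∈ conditioning set.
  P3: blocked at fork node T ∈ conditioning set.
  P4: blocked at fork node T ∈ conditioning set.
  P5: blocked at fork node T ∈ conditioning set.
  P6: open — no interior node is in the conditioning set.
{G, L, T} does not satisfy the backdoor criterion.

No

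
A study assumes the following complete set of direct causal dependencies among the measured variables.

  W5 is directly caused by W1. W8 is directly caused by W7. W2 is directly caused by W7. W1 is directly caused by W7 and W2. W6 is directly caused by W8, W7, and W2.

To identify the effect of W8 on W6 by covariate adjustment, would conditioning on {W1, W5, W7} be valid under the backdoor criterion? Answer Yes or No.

Backdoor paths from W8 to W6 (paths whose first edge points into W8):
  P1: W8 <- W7 -> W2 -> W6
  P2: W8 <- W7 -> W1 <- W2 -> W6
  P3: W8 <- W7 -> W6
Condition 1 (no descendant of W8 in the set): holds — descendants of W8 are {W6}; none are in {W1, W5, W7}.
Condition 2 (every backdoor path blocked by {W1, W5, W7}):
  P1: blocked at fork node W7 ∈ conditioning set.
  P2: blocked at fork node W7 ∈ conditioning set.
  P3: blocked at fork node W7 ∈ conditioning set.
{W1, W5, W7} satisfies the backdoor criterion.

Yes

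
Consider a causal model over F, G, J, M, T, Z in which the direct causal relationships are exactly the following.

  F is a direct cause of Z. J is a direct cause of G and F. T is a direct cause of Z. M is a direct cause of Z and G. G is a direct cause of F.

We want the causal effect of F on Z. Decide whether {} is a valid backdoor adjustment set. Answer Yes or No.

Backdoor paths from F to Z (paths whose first edge points into F):
  P1: F <- J -> G <- M -> Z
  P2: F <- G <- M -> Z
Condition 1 (no descendant of F in the set): holds — descendants of F are {Z}; none are in {}.
Condition 2 (every backdoor path blocked by {}):
  P1: blocked at collider G (neither it nor any descendant is in the conditioning set).
  P2: open — no interior node is in the conditioning set.
{} does not satisfy the backdoor criterion.

No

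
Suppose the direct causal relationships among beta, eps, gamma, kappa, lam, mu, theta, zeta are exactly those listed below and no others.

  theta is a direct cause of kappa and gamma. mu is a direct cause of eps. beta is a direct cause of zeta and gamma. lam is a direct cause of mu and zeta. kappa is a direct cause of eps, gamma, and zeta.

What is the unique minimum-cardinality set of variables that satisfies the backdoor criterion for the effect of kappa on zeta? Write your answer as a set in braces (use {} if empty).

Variables eligible for adjustment (non-descendants of kappa, excluding kappa and zeta): {beta, lam, mu, theta}.
Backdoor paths from kappa to zeta:
  P1: kappa <- theta -> gamma <- beta -> zeta
Each backdoor path contains an unconditioned collider, so every path is already blocked with the empty conditioning set:
  P1: blocked at collider gamma (neither it nor any descendant is in the conditioning set).
The empty set is therefore the unique smallest valid set.

{}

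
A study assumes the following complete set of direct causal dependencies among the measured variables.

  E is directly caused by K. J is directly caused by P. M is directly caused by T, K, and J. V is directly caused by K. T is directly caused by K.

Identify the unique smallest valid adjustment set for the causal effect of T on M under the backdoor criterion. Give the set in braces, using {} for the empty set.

Variables eligible for adjustment (non-descendants of T, excluding T and M): {E, J, K, P, V}.
Backdoor paths from T to M:
  P1: T <- K -> M
The empty set is not sufficient: P1 (T <- K -> M) has no collider blocking it and no conditioned non-collider, so it is open.
Try {K}:
  P1: blocked at fork node K ∈ conditioning set.
{K} contains no descendant of T and blocks every backdoor path.
No other singleton works — e.g. {P} leaves P1 open — so {K} is the unique smallest valid adjustment set.

{K}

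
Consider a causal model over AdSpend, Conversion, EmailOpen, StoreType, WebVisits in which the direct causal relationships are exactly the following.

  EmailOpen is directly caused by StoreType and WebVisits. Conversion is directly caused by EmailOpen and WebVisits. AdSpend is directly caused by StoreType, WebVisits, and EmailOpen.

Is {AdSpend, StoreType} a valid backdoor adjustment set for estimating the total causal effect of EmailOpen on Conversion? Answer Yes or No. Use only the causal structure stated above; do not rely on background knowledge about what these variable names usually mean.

No

Backdoor paths from EmailOpen to Conversion (paths whose first edge points into EmailOpen):
  P1: EmailOpen <- StoreType -> AdSpend <- WebVisits -> Conversion
  P2: EmailOpen <- WebVisits -> Conversion
Condition 1 (no descendant of EmailOpen in the set): FAILS — AdSpend is a descendant of EmailOpen.
Condition 2 (every backdoor path blocked by {AdSpend, StoreType}):
  P1: blocked at fork node StoreType ∈ conditioning set.
  P2: open — no interior node is in the conditioning set.
{AdSpend, StoreType} does not satisfy the backdoor criterion.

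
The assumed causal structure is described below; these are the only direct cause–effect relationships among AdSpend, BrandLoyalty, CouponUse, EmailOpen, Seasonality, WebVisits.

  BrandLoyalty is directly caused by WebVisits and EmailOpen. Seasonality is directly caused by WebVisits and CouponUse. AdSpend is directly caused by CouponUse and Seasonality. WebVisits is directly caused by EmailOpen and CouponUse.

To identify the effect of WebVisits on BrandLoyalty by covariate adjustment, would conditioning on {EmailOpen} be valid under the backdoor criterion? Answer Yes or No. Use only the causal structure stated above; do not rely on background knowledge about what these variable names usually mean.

Backdoor paths from WebVisits to BrandLoyalty (paths whose first edge points into WebVisits):
  P1: WebVisits <- EmailOpen -> BrandLoyalty
Condition 1 (no descendant of WebVisits in the set): holds — descendants of WebVisits are {AdSpend, BrandLoyalty, Seasonality}; none are in {EmailOpen}.
Condition 2 (every backdoor path blocked by {EmailOpen}):
  P1: blocked at fork node EmailOpen ∈ conditioning set.
{EmailOpen} satisfies the backdoor criterion.

Yes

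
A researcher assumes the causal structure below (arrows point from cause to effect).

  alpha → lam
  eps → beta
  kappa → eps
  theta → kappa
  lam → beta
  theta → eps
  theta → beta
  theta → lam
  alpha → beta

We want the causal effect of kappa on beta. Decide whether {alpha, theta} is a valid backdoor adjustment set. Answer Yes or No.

Yes

Backdoor paths from kappa to beta (paths whose first edge points into kappa):
  P1: kappa <- theta -> eps -> beta
  P2: kappa <- theta -> lam <- alpha -> beta
  P3: kappa <- theta -> lam -> beta
  P4: kappa <- theta -> beta
Condition 1 (no descendant of kappa in the set): holds — descendants of kappa are {beta, eps}; none are in {alpha, theta}.
Condition 2 (every backdoor path blocked by {alpha, theta}):
  P1: blocked at fork node theta ∈ conditioning set.
  P2: blocked at fork node theta ∈ conditioning set.
  P3: blocked at fork node theta ∈ conditioning set.
  P4: blocked at fork node theta ∈ conditioning set.
{alpha, theta} satisfies the backdoor criterion.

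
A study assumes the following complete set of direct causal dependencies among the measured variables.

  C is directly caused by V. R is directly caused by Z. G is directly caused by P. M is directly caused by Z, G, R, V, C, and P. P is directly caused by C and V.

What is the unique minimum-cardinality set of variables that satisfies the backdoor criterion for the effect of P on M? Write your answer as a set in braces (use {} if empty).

{C, V}

Variables eligible for adjustment (non-descendants of P, excluding P and M): {C, R, V, Z}.
Backdoor paths from P to M:
  P1: P <- V -> C -> M
  P2: P <- V -> M
  P3: P <- C <- V -> M
  P4: P <- C -> M
The empty set is not sufficient: P1 (P <- V -> C -> M) has no collider blocking it and no conditioned non-collider, so it is open.
Try {C, V}:
  P1: blocked at fork node V ∈ conditioning set.
  P2: blocked at fork node V ∈ conditioning set.
  P3: blocked at chain node C ∈ conditioning set.
  P4: blocked at fork node C ∈ conditioning set.
{C, V} contains no descendant of P and blocks every backdoor path.
Every element of {C, V} is needed (dropping C leaves P4 open; dropping V leaves P2 open), so no proper subset is valid.
Among all size-2 subsets of the eligible variables, only {C, V} blocks every backdoor path, so it is the unique smallest valid adjustment set.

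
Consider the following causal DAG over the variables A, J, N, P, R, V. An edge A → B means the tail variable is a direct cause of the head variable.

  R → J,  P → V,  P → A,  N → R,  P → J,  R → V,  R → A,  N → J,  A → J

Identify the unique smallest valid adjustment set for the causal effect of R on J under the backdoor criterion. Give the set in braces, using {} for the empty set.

{N}

Variables eligible for adjustment (non-descendants of R, excluding R and J): {N, P}.
Backdoor paths from R to J:
  P1: R <- N -> J
The empty set is not sufficient: P1 (R <- N -> J) has no collider blocking it and no conditioned non-collider, so it is open.
Try {N}:
  P1: blocked at fork node N ∈ conditioning set.
{N} contains no descendant of R and blocks every backdoor path.
No other singleton works — e.g. {P} leaves P1 open — so {N} is the unique smallest valid adjustment set.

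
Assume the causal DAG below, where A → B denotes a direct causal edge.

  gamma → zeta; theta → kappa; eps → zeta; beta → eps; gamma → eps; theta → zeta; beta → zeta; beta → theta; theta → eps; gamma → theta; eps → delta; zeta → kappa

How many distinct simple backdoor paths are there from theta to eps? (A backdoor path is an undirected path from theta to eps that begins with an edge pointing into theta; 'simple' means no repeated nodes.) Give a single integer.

6

A backdoor path from theta to eps is any simple undirected path whose first edge points into theta (i.e. leaves theta via a parent).
Parents of theta: {beta, gamma}.
Enumerating:
  P1: theta <- beta -> eps
  P2: theta <- beta -> zeta <- gamma -> eps
  P3: theta <- beta -> zeta <- eps
  P4: theta <- gamma -> eps
  P5: theta <- gamma -> zeta <- beta -> eps
  P6: theta <- gamma -> zeta <- eps
That exhausts the simple backdoor paths. Count: 6.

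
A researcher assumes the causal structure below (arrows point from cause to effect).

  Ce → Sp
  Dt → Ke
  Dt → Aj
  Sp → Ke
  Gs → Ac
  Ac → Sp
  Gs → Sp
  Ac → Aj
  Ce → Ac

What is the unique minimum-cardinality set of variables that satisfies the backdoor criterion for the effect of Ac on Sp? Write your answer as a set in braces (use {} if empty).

{Ce, Gs}

Variables eligible for adjustment (non-descendants of Ac, excluding Ac and Sp): {Ce, Dt, Gs}.
Backdoor paths from Ac to Sp:
  P1: Ac <- Ce -> Sp
  P2: Ac <- Gs -> Sp
The empty set is not sufficient: P1 (Ac <- Ce -> Sp) has no collider blocking it and no conditioned non-collider, so it is open.
Try {Ce, Gs}:
  P1: blocked at fork node Ce ∈ conditioning set.
  P2: blocked at fork node Gs ∈ conditioning set.
{Ce, Gs} contains no descendant of Ac and blocks every backdoor path.
Every element of {Ce, Gs} is needed (dropping Ce leaves P1 open; dropping Gs leaves P2 open), so no proper subset is valid.
Among all size-2 subsets of the eligible variables, only {Ce, Gs} blocks every backdoor path, so it is the unique smallest valid adjustment set.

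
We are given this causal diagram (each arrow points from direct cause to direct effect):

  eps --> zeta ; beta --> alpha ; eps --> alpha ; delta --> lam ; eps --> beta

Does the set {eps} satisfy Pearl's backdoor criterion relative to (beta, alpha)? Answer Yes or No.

Yes

Backdoor paths from beta to alpha (paths whose first edge points into beta):
  P1: beta <- eps -> alpha
Condition 1 (no descendant of beta in the set): holds — descendants of beta are {alpha}; none are in {eps}.
Condition 2 (every backdoor path blocked by {eps}):
  P1: blocked at fork node eps ∈ conditioning set.
{eps} satisfies the backdoor criterion.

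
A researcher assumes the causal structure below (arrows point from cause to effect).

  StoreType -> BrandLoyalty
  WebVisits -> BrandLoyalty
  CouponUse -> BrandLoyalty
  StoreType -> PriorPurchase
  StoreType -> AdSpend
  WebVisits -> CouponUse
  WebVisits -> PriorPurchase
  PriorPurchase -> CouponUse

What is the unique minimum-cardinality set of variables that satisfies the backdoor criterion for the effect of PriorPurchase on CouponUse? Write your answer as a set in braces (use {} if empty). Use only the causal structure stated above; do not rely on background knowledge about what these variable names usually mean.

{WebVisits}

Variables eligible for adjustment (non-descendants of PriorPurchase, excluding PriorPurchase and CouponUse): {AdSpend, StoreType, WebVisits}.
Backdoor paths from PriorPurchase to CouponUse:
  P1: PriorPurchase <- StoreType -> BrandLoyalty <- WebVisits -> CouponUse
  P2: PriorPurchase <- StoreType -> BrandLoyalty <- CouponUse
  P3: PriorPurchase <- WebVisits -> CouponUse
  P4: PriorPurchase <- WebVisits -> BrandLoyalty <- CouponUse
The empty set is not sufficient: P3 (PriorPurchase <- WebVisits -> CouponUse) has no collider blocking it and no conditioned non-collider, so it is open.
Try {WebVisits}:
  P1: blocked at collider BrandLoyalty (neither it nor any descendant is in the conditioning set).
  P2: blocked at collider BrandLoyalty (neither it nor any descendant is in the conditioning set).
  P3: blocked at fork node WebVisits ∈ conditioning set.
  P4: blocked at fork node WebVisits ∈ conditioning set.
{WebVisits} contains no descendant of PriorPurchase and blocks every backdoor path.
No other singleton works — e.g. {StoreType} leaves P3 open — so {WebVisits} is the unique smallest valid adjustment set.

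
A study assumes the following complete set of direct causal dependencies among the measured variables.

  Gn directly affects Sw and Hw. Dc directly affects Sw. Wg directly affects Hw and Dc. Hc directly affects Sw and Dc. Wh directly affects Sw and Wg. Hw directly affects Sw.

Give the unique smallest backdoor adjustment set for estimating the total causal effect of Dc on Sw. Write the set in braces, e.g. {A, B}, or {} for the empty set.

Variables eligible for adjustment (non-descendants of Dc, excluding Dc and Sw): {Gn, Hc, Hw, Wg, Wh}.
Backdoor paths from Dc to Sw:
  P1: Dc <- Wg <- Wh -> Sw
  P2: Dc <- Wg -> Hw <- Gn -> Sw
  P3: Dc <- Wg -> Hw -> Sw
  P4: Dc <- Hc -> Sw
The empty set is not sufficient: P1 (Dc <- Wg <- Wh -> Sw) has no collider blocking it and no conditioned non-collider, so it is open.
Try {Hc, Wg}:
  P1: blocked at chain node Wg ∈ conditioning set.
  P2: blocked at fork node Wg ∈ conditioning set.
  P3: blocked at fork node Wg ∈ conditioning set.
  P4: blocked at fork node Hc ∈ conditioning set.
{Hc, Wg} contains no descendant of Dc and blocks every backdoor path.
Every element of {Hc, Wg} is needed (dropping Hc leaves P4 open; dropping Wg leaves P1 open), so no proper subset is valid.
Among all size-2 subsets of the eligible variables, only {Hc, Wg} blocks every backdoor path, so it is the unique smallest valid adjustment set.

{Hc, Wg}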